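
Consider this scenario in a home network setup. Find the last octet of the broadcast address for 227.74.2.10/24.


Given: IP = 227.74.2.10, prefix = /24
Host bits = 32 - 24 = 8
Network last octet = 10 AND mask = 0
Host part size = 2^8 - 1 = 255
Broadcast last octet = 0 OR 255 = 255

255


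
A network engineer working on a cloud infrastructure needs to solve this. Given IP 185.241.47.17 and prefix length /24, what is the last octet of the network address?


Given: IP = 185.241.47.17, prefix = /24
Subnet mask = 255.255.255.0
Last octet of IP: 17
Last octet of mask: 0
Network last octet = 17 AND 0 = 0

0


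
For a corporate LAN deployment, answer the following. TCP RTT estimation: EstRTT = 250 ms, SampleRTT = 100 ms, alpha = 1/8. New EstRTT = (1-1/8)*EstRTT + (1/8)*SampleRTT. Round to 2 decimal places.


Given: EstRTT = 250 ms, SampleRTT = 100 ms, alpha = 1/8
New EstRTT = (1 - alpha) * EstRTT + alpha * SampleRTT
(7/8) * 250 = 218.75
(1/8) * 100 = 12.5
New EstRTT = 218.75 + 12.5 = 231.25 ms -> 231.25 ms (2 dp)

231.25


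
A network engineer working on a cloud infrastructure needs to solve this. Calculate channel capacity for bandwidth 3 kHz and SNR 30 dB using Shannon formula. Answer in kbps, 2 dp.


Given: B = 3 kHz, SNR = 30 dB
SNR linear = 10^(30/10) = 1000
1 + SNR = 1001
log2(1001) = 9.9672262588
C = 3 * 1000 * 9.9672262588 = 29901.6788 bps
C = 29.901679 kbps -> 29.90 kbps (2 dp)

29.90


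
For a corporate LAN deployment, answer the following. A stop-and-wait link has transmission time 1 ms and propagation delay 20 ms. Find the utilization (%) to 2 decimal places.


Given: Ttrans = 1 ms, Tprop = 20 ms
RTT = 2 * Tprop = 2 * 20 = 40 ms
U = Ttrans / (Ttrans + RTT)
U = 1 / (1 + 40)
U = 1 / 41 = 0.02439
U% = 2.44%

2.44


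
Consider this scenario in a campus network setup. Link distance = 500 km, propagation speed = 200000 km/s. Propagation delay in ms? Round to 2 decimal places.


Given: distance = 500 km, speed = 200000 km/s
Delay = distance / speed = 500 / 200000 seconds
Delay in ms = 500 * 1000 / 200000
Delay = 2.5000 ms
Rounded to 2 dp = 2.50 ms

2.50


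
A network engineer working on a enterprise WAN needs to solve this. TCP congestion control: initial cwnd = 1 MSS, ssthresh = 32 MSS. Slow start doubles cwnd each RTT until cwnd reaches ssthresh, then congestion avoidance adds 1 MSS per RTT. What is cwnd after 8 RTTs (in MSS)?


RTT 0: cwnd = 1 MSS (initial)
RTT 1: cwnd = 2 MSS (slow start, doubled)
RTT 2: cwnd = 4 MSS (slow start, doubled)
RTT 3: cwnd = 8 MSS (slow start, doubled)
RTT 4: cwnd = 16 MSS (slow start, doubled)
RTT 5: cwnd = 32 MSS (slow start, doubled)
RTT 6: cwnd = 33 MSS (congestion avoidance, +1)
RTT 7: cwnd = 34 MSS (congestion avoidance, +1)
RTT 8: cwnd = 35 MSS (congestion avoidance, +1)

35


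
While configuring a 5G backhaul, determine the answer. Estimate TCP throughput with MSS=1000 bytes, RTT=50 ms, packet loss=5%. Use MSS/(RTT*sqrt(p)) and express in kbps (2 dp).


Given: MSS = 1000 bytes, RTT = 50 ms, loss = 5%
RTT in seconds = 50 / 1000 = 0.05
Loss rate = 5% = 0.05
sqrt(loss) = sqrt(0.05) = 0.223606797750
Throughput (bytes/s) = 1000 / (0.05 * 0.223606797750) = 89442.7191
Throughput (kbps) = 89442.7191 * 8 / 1000 = 715.541753 -> 715.54 kbps (2 dp)

715.54


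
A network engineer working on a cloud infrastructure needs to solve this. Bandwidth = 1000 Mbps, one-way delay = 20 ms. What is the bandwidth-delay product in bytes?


Given: bandwidth = 1000 Mbps, delay = 20 ms
BDP in bits = 1000 * 10^6 * 20 / 1000
BDP in bits = 20000000
BDP in bytes = 20000000 / 8 = 2500000

2500000


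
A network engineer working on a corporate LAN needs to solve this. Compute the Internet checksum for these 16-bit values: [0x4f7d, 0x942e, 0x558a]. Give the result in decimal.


Given words: [0x4f7d, 0x942e, 0x558a]
Step 1: Sum all words
Raw sum = 20349 + 37934 + 21898 = 80181
Step 2: Fold carry: (14645 + 1) = 14646
One's complement = ~14646 & 0xFFFF = 50889

50889


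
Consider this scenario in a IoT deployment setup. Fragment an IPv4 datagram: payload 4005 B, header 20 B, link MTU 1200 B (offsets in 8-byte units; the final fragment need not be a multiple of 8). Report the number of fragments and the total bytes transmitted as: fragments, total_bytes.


Max data per non-final fragment = floor((MTU - header)/8)*8 = floor((1200 - 20)/8)*8 = floor(1180/8)*8 = 1176 B
Final fragment needs no 8-byte alignment: it can carry up to MTU - header = 1180 B
Non-final fragments needed = ceil((payload - 1180) / 1176) = ceil(2825/1176) = ceil(2.4022) = 3
Number of fragments = 3 + 1 = 4
Fragment sizes (data): 3 * 1176 B + 477 B (last, 477 <= 1180 OK)
Total bytes sent = payload + n_frags * header = 4005 + 4*20 = 4005 + 80 = 4085 B

4, 4085


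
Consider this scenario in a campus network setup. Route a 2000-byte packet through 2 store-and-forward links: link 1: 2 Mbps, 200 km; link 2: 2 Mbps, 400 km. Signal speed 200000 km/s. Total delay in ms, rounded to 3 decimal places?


Packet = 2000 bytes = 16000 bits. Store-and-forward: sum (t_trans + t_prop) per link.
Link 1: t_trans = 16000/(2*10^6) s = 8.0000 ms; t_prop = 200/200000 s = 1.0000 ms; subtotal = 9.0000 ms
Link 2: t_trans = 16000/(2*10^6) s = 8.0000 ms; t_prop = 400/200000 s = 2.0000 ms; subtotal = 10.0000 ms
End-to-end = 9.0000 + 10.0000 = 19.0000 ms -> 19.000 ms (3 dp)

19.000


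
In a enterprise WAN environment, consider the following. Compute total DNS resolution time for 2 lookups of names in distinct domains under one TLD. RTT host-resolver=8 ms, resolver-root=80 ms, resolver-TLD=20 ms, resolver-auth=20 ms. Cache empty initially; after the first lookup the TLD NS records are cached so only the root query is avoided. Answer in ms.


Lookup 1 (cold cache): local + root + TLD + auth = 8 + 80 + 20 + 20 = 128 ms
Lookups 2..2 (TLD NS cached -> skip root; new domain -> still ask TLD and auth): local + TLD + auth = 8 + 20 + 20 = 48 ms each
Remaining 1 lookups: 1 * 48 = 48 ms
Total = 128 + 48 = 176 ms

176


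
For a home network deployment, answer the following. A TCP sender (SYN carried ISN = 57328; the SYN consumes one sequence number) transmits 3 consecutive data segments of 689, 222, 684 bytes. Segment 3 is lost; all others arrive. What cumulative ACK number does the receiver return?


SYN uses sequence number 57328; first data byte = ISN + 1 = 57329.
Segment 1: SEQ = 57329, len = 689 B, covers [57329, 58017]
Segment 2: SEQ = 58018, len = 222 B, covers [58018, 58239]
Segment 3: SEQ = 58240, len = 684 B, covers [58240, 58923] [LOST]
In-order data received: bytes [57329, 58239] (segments 1..2).
Segment 3 missing -> gap begins at byte 58240.
Cumulative ACK = next expected in-order byte = 57329 + 689 + 222 = 58240

58240


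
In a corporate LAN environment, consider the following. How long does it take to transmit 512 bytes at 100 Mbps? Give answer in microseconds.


Given: packet = 512 bytes, bandwidth = 100 Mbps
Packet in bits = 512 * 8 = 4096 bits
Bandwidth = 100 * 10^6 = 100000000 bps
Time = 4096 / 100000000 seconds
Time in us = 4096 * 10^6 / 100000000 = 40.96

40.96


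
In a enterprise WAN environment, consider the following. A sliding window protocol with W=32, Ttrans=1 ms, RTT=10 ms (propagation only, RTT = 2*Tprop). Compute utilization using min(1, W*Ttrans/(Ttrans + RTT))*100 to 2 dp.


Given: W = 32, Ttrans = 1 ms, RTT = 10 ms (= 2 * Tprop, Tprop = 5 ms)
Cycle time = Ttrans + RTT = 1 + 10 = 11 ms (first packet sent until its ACK returns)
W * Ttrans = 32 * 1 = 32 ms of sending per cycle
W * Ttrans / (Ttrans + RTT) = 32 / 11 = 2.909091
U = min(1, 2.909091) = 1.000000
U% = 100.00%

100.00


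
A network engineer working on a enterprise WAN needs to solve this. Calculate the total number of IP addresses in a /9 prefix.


Given: CIDR prefix /9
Host bits = 32 - 9 = 23
Total addresses = 2^23 = 8388608

8388608


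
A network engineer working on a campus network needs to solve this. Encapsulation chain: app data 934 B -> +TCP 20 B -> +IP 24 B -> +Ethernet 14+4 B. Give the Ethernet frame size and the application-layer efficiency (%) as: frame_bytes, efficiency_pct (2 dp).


TCP segment = 934 + 20 = 954 B
IP packet = 954 + 24 = 978 B
Ethernet frame = 978 + 14 + 4 = 996 B
Efficiency = app / frame = 934 / 996 = 0.937751 = 93.7751% -> 93.78% (2 dp)

996, 93.78


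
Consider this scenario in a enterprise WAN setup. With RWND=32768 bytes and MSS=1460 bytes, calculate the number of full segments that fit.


Given: RWND = 32768 bytes, MSS = 1460 bytes
Full segments = floor(RWND / MSS)
Full segments = floor(32768 / 1460)
Full segments = floor(22.4438) = 22

22


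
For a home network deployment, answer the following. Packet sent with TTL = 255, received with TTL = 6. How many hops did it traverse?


Given: initial TTL = 255, received TTL = 6
Hops = initial TTL - received TTL
Hops = 255 - 6 = 249

249


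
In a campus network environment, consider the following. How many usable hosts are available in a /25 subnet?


Given: subnet mask /25
Host bits = 32 - 25 = 7
Total addresses = 2^7 = 128
Usable hosts = 128 - 2 (network + broadcast) = 126

126


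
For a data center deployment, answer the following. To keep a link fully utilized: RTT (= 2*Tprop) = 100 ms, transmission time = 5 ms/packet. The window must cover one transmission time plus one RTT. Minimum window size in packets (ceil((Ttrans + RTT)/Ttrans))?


Given: Ttrans = 5 ms, RTT = 100 ms (= 2 * Tprop, Tprop = 50 ms)
Time until first ACK returns = Ttrans + RTT = 5 + 100 = 105 ms
Need W * Ttrans >= Ttrans + RTT  ->  W >= (Ttrans + RTT) / Ttrans
(Ttrans + RTT) / Ttrans = 105 / 5 = 21
W_min = ceil(21) = 21

21


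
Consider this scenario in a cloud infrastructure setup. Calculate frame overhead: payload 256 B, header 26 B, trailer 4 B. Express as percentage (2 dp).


Given: payload = 256 B, header = 26 B, trailer = 4 B
Overhead bytes = header + trailer = 26 + 4 = 30
Total frame = payload + overhead = 256 + 30 = 286
Overhead % = 30 / 286 * 100 = 10.4895% -> 10.49% (2 dp)

10.49


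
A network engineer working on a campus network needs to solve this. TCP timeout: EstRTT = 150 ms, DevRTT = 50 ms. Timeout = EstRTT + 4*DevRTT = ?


Given: EstRTT = 150 ms, DevRTT = 50 ms
Timeout = EstRTT + 4 * DevRTT
4 * DevRTT = 4 * 50 = 200
Timeout = 150 + 200 = 350 ms

350


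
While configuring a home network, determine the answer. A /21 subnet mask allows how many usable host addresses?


Given: subnet mask /21
Host bits = 32 - 21 = 11
Total addresses = 2^11 = 2048
Usable hosts = 2048 - 2 (network + broadcast) = 2046

2046


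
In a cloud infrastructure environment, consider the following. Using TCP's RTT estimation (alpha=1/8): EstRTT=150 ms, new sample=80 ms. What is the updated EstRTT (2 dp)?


Given: EstRTT = 150 ms, SampleRTT = 80 ms, alpha = 1/8
New EstRTT = (1 - alpha) * EstRTT + alpha * SampleRTT
(7/8) * 150 = 131.25
(1/8) * 80 = 10
New EstRTT = 131.25 + 10 = 141.25 ms -> 141.25 ms (2 dp)

141.25


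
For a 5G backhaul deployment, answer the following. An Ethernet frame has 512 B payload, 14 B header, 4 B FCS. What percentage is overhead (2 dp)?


Given: payload = 512 B, header = 14 B, trailer = 4 B
Overhead bytes = header + trailer = 14 + 4 = 18
Total frame = payload + overhead = 512 + 18 = 530
Overhead % = 18 / 530 * 100 = 3.3962% -> 3.40% (2 dp)

3.40


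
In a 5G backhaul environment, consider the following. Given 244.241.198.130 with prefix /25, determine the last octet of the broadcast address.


Given: IP = 244.241.198.130, prefix = /25
Host bits = 32 - 25 = 7
Network last octet = 130 AND mask = 128
Host part size = 2^7 - 1 = 127
Broadcast last octet = 128 OR 127 = 255

255


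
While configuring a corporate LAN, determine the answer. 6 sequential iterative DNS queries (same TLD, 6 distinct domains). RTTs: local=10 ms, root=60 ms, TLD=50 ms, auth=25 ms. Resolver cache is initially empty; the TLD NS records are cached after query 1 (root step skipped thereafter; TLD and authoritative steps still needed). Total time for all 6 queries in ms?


Lookup 1 (cold cache): local + root + TLD + auth = 10 + 60 + 50 + 25 = 145 ms
Lookups 2..6 (TLD NS cached -> skip root; new domain -> still ask TLD and auth): local + TLD + auth = 10 + 50 + 25 = 85 ms each
Remaining 5 lookups: 5 * 85 = 425 ms
Total = 145 + 425 = 570 ms

570


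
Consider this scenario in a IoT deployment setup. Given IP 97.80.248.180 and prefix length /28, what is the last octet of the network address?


Given: IP = 97.80.248.180, prefix = /28
Subnet mask = 255.255.255.240
Last octet of IP: 180
Last octet of mask: 240
Network last octet = 180 AND 240 = 176

176


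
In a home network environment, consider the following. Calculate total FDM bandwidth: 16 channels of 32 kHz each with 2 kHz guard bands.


Given: 16 channels, 32 kHz each, guard = 2 kHz
Channel bandwidth = 16 * 32 = 512 kHz
Guard bands = 15 gaps * 2 kHz = 30 kHz
Total = 512 + 30 = 542 kHz

542


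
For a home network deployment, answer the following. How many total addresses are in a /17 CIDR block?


Given: CIDR prefix /17
Host bits = 32 - 17 = 15
Total addresses = 2^15 = 32768

32768


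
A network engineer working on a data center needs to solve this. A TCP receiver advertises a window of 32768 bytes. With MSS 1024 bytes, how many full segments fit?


Given: RWND = 32768 bytes, MSS = 1024 bytes
Full segments = floor(RWND / MSS)
Full segments = floor(32768 / 1024)
Full segments = floor(32.0) = 32

32


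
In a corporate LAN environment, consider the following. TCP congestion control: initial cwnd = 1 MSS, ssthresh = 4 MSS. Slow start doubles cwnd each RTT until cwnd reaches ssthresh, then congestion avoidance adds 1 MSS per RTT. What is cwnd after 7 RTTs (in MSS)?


RTT 0: cwnd = 1 MSS (initial)
RTT 1: cwnd = 2 MSS (slow start, doubled)
RTT 2: cwnd = 4 MSS (slow start, doubled)
RTT 3: cwnd = 5 MSS (congestion avoidance, +1)
RTT 4: cwnd = 6 MSS (congestion avoidance, +1)
RTT 5: cwnd = 7 MSS (congestion avoidance, +1)
RTT 6: cwnd = 8 MSS (congestion avoidance, +1)
RTT 7: cwnd = 9 MSS (congestion avoidance, +1)

9


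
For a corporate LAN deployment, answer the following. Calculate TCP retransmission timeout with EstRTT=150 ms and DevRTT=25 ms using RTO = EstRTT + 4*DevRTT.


Given: EstRTT = 150 ms, DevRTT = 25 ms
Timeout = EstRTT + 4 * DevRTT
4 * DevRTT = 4 * 25 = 100
Timeout = 150 + 100 = 250 ms

250


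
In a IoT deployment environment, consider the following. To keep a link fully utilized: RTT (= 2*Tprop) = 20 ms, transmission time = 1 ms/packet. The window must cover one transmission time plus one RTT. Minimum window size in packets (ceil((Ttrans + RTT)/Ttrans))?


Given: Ttrans = 1 ms, RTT = 20 ms (= 2 * Tprop, Tprop = 10 ms)
Time until first ACK returns = Ttrans + RTT = 1 + 20 = 21 ms
Need W * Ttrans >= Ttrans + RTT  ->  W >= (Ttrans + RTT) / Ttrans
(Ttrans + RTT) / Ttrans = 21 / 1 = 21
W_min = ceil(21) = 21

21


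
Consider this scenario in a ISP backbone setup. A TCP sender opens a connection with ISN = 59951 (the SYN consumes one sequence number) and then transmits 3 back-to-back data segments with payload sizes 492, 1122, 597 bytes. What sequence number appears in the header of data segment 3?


The SYN occupies sequence number ISN = 59951, so the first data byte is ISN + 1 = 59952.
SEQ of data segment i = (ISN + 1) + sum of payload sizes of segments 1..i-1.
Segment 1: SEQ = 59952, payload = 492 bytes
Segment 2: SEQ = 60444, payload = 1122 bytes
Segment 3: SEQ = 61566, payload = 597 bytes
SEQ of segment 3 = 59952 + 492 + 1122 = 61566

61566


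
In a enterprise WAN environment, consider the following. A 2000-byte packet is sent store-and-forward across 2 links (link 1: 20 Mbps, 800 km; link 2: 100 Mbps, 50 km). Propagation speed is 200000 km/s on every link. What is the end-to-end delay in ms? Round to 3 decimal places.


Packet = 2000 bytes = 16000 bits. Store-and-forward: sum (t_trans + t_prop) per link.
Link 1: t_trans = 16000/(20*10^6) s = 0.8000 ms; t_prop = 800/200000 s = 4.0000 ms; subtotal = 4.8000 ms
Link 2: t_trans = 16000/(100*10^6) s = 0.1600 ms; t_prop = 50/200000 s = 0.2500 ms; subtotal = 0.4100 ms
End-to-end = 4.8000 + 0.4100 = 5.2100 ms -> 5.210 ms (3 dp)

5.210


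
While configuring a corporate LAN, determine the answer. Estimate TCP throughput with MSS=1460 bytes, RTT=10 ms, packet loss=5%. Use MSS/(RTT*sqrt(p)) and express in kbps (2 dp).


Given: MSS = 1460 bytes, RTT = 10 ms, loss = 5%
RTT in seconds = 10 / 1000 = 0.01
Loss rate = 5% = 0.05
sqrt(loss) = sqrt(0.05) = 0.223606797750
Throughput (bytes/s) = 1460 / (0.01 * 0.223606797750) = 652931.8494
Throughput (kbps) = 652931.8494 * 8 / 1000 = 5223.454795 -> 5223.45 kbps (2 dp)

5223.45


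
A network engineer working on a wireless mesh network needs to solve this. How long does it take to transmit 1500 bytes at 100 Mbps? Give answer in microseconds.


Given: packet = 1500 bytes, bandwidth = 100 Mbps
Packet in bits = 1500 * 8 = 12000 bits
Bandwidth = 100 * 10^6 = 100000000 bps
Time = 12000 / 100000000 seconds
Time in us = 12000 * 10^6 / 100000000 = 120

120


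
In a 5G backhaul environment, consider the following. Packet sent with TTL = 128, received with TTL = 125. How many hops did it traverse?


Given: initial TTL = 128, received TTL = 125
Hops = initial TTL - received TTL
Hops = 128 - 125 = 3

3


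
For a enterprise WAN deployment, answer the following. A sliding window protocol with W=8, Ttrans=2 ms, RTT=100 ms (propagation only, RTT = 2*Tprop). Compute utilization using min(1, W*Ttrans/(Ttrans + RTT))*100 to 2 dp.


Given: W = 8, Ttrans = 2 ms, RTT = 100 ms (= 2 * Tprop, Tprop = 50 ms)
Cycle time = Ttrans + RTT = 2 + 100 = 102 ms (first packet sent until its ACK returns)
W * Ttrans = 8 * 2 = 16 ms of sending per cycle
W * Ttrans / (Ttrans + RTT) = 16 / 102 = 0.156863
U = min(1, 0.156863) = 0.156863
U% = 15.69%

15.69


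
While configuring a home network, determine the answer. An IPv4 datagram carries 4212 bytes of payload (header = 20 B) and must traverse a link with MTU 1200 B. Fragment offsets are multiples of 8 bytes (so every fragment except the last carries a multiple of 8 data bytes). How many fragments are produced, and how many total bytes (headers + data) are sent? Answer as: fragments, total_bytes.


Max data per non-final fragment = floor((MTU - header)/8)*8 = floor((1200 - 20)/8)*8 = floor(1180/8)*8 = 1176 B
Final fragment needs no 8-byte alignment: it can carry up to MTU - header = 1180 B
Non-final fragments needed = ceil((payload - 1180) / 1176) = ceil(3032/1176) = ceil(2.5782) = 3
Number of fragments = 3 + 1 = 4
Fragment sizes (data): 3 * 1176 B + 684 B (last, 684 <= 1180 OK)
Total bytes sent = payload + n_frags * header = 4212 + 4*20 = 4212 + 80 = 4292 B

4, 4292


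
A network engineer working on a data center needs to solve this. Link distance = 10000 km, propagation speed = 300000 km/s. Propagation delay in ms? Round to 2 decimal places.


Given: distance = 10000 km, speed = 300000 km/s
Delay = distance / speed = 10000 / 300000 seconds
Delay in ms = 10000 * 1000 / 300000
Delay = 33.3333 ms
Rounded to 2 dp = 33.33 ms

33.33


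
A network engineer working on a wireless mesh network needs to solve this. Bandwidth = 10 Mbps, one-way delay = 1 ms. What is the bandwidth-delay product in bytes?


Given: bandwidth = 10 Mbps, delay = 1 ms
BDP in bits = 10 * 10^6 * 1 / 1000
BDP in bits = 10000
BDP in bytes = 10000 / 8 = 1250

1250


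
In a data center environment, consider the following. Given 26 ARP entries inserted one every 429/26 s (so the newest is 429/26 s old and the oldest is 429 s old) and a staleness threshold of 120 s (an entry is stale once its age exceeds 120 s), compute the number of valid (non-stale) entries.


Ages are k * 429/26 s for k = 1..26 (spacing = 16.5000 s).
Entry k is valid iff k * 429/26 <= 120 iff k <= 26 * 120 / 429 = 7.2727
n_valid = floor(7.2727) = 7
(n_stale = 26 - 7 = 19)

7


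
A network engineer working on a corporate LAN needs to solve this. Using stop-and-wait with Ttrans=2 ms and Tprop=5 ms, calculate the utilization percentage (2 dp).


Given: Ttrans = 2 ms, Tprop = 5 ms
RTT = 2 * Tprop = 2 * 5 = 10 ms
U = Ttrans / (Ttrans + RTT)
U = 2 / (2 + 10)
U = 2 / 12 = 0.166667
U% = 16.67%

16.67


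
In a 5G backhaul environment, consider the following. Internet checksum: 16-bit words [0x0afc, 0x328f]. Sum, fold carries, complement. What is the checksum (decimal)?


Given words: [0x0afc, 0x328f]
Step 1: Sum all words
Raw sum = 2812 + 12943 = 15755
One's complement = ~15755 & 0xFFFF = 49780

49780


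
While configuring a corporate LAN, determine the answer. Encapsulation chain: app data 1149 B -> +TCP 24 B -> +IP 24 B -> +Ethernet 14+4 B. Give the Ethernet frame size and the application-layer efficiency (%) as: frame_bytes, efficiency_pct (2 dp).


TCP segment = 1149 + 24 = 1173 B
IP packet = 1173 + 24 = 1197 B
Ethernet frame = 1197 + 14 + 4 = 1215 B
Efficiency = app / frame = 1149 / 1215 = 0.945679 = 94.5679% -> 94.57% (2 dp)

1215, 94.57


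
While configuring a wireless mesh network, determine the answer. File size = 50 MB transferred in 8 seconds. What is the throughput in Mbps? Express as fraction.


Given: file = 50 MB, time = 8 s
File in Mb = 50 * 8 = 400 Mb
Throughput = 400 / 8 Mbps
Throughput = 50 Mbps

50


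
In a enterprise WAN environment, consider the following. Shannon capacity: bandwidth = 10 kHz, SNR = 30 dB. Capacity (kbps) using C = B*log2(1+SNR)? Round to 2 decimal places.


Given: B = 10 kHz, SNR = 30 dB
SNR linear = 10^(30/10) = 1000
1 + SNR = 1001
log2(1001) = 9.9672262588
C = 10 * 1000 * 9.9672262588 = 99672.2626 bps
C = 99.672263 kbps -> 99.67 kbps (2 dp)

99.67


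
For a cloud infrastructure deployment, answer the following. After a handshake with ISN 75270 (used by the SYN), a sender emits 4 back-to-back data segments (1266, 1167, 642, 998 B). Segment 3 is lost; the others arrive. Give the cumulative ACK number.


SYN uses sequence number 75270; first data byte = ISN + 1 = 75271.
Segment 1: SEQ = 75271, len = 1266 B, covers [75271, 76536]
Segment 2: SEQ = 76537, len = 1167 B, covers [76537, 77703]
Segment 3: SEQ = 77704, len = 642 B, covers [77704, 78345] [LOST]
Segment 4: SEQ = 78346, len = 998 B, covers [78346, 79343]
In-order data received: bytes [75271, 77703] (segments 1..2).
Segment 3 missing -> gap begins at byte 77704; later segments buffered out of order.
Cumulative ACK = next expected in-order byte = 75271 + 1266 + 1167 = 77704

77704


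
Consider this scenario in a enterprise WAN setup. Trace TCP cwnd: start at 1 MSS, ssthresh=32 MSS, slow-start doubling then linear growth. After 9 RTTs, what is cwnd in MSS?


RTT 0: cwnd = 1 MSS (initial)
RTT 1: cwnd = 2 MSS (slow start, doubled)
RTT 2: cwnd = 4 MSS (slow start, doubled)
RTT 3: cwnd = 8 MSS (slow start, doubled)
RTT 4: cwnd = 16 MSS (slow start, doubled)
RTT 5: cwnd = 32 MSS (slow start, doubled)
RTT 6: cwnd = 33 MSS (congestion avoidance, +1)
RTT 7: cwnd = 34 MSS (congestion avoidance, +1)
RTT 8: cwnd = 35 MSS (congestion avoidance, +1)
RTT 9: cwnd = 36 MSS (congestion avoidance, +1)

36


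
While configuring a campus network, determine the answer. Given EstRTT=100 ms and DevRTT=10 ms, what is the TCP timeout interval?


Given: EstRTT = 100 ms, DevRTT = 10 ms
Timeout = EstRTT + 4 * DevRTT
4 * DevRTT = 4 * 10 = 40
Timeout = 100 + 40 = 140 ms

140


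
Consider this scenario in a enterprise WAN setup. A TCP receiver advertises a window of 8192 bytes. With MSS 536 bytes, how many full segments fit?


Given: RWND = 8192 bytes, MSS = 536 bytes
Full segments = floor(RWND / MSS)
Full segments = floor(8192 / 536)
Full segments = floor(15.2836) = 15

15


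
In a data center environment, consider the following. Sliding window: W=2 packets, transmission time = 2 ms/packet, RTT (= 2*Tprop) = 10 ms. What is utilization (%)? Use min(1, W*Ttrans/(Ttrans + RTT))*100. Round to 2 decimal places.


Given: W = 2, Ttrans = 2 ms, RTT = 10 ms (= 2 * Tprop, Tprop = 5 ms)
Cycle time = Ttrans + RTT = 2 + 10 = 12 ms (first packet sent until its ACK returns)
W * Ttrans = 2 * 2 = 4 ms of sending per cycle
W * Ttrans / (Ttrans + RTT) = 4 / 12 = 0.333333
U = min(1, 0.333333) = 0.333333
U% = 33.33%

33.33


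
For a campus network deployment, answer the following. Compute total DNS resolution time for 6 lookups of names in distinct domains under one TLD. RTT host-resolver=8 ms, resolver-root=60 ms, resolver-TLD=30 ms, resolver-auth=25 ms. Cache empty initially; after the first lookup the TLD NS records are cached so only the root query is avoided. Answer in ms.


Lookup 1 (cold cache): local + root + TLD + auth = 8 + 60 + 30 + 25 = 123 ms
Lookups 2..6 (TLD NS cached -> skip root; new domain -> still ask TLD and auth): local + TLD + auth = 8 + 30 + 25 = 63 ms each
Remaining 5 lookups: 5 * 63 = 315 ms
Total = 123 + 315 = 438 ms

438


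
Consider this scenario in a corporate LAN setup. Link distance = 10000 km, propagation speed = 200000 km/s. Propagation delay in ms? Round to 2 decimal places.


Given: distance = 10000 km, speed = 200000 km/s
Delay = distance / speed = 10000 / 200000 seconds
Delay in ms = 10000 * 1000 / 200000
Delay = 50.0000 ms
Rounded to 2 dp = 50.00 ms

50.00


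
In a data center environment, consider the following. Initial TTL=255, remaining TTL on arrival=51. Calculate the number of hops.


Given: initial TTL = 255, received TTL = 51
Hops = initial TTL - received TTL
Hops = 255 - 51 = 204

204


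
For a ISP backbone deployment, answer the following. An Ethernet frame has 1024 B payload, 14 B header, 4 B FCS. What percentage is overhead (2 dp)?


Given: payload = 1024 B, header = 14 B, trailer = 4 B
Overhead bytes = header + trailer = 14 + 4 = 18
Total frame = payload + overhead = 1024 + 18 = 1042
Overhead % = 18 / 1042 * 100 = 1.7274% -> 1.73% (2 dp)

1.73


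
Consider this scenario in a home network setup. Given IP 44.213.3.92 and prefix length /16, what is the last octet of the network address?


Given: IP = 44.213.3.92, prefix = /16
Subnet mask = 255.255.0.0
Last octet of IP: 92
Last octet of mask: 0
Network last octet = 92 AND 0 = 0

0


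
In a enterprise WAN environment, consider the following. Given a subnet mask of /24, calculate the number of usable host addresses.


Given: subnet mask /24
Host bits = 32 - 24 = 8
Total addresses = 2^8 = 256
Usable hosts = 256 - 2 (network + broadcast) = 254

254


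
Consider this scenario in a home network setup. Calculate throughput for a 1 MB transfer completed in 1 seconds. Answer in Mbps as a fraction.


Given: file = 1 MB, time = 1 s
File in Mb = 1 * 8 = 8 Mb
Throughput = 8 / 1 Mbps
Throughput = 8 Mbps

8


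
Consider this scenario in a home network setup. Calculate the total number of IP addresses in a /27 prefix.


Given: CIDR prefix /27
Host bits = 32 - 27 = 5
Total addresses = 2^5 = 32

32


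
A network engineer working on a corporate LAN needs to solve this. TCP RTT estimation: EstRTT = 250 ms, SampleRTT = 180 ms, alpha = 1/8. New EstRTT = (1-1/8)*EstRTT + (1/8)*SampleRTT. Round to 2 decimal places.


Given: EstRTT = 250 ms, SampleRTT = 180 ms, alpha = 1/8
New EstRTT = (1 - alpha) * EstRTT + alpha * SampleRTT
(7/8) * 250 = 218.75
(1/8) * 180 = 22.5
New EstRTT = 218.75 + 22.5 = 241.25 ms -> 241.25 ms (2 dp)

241.25


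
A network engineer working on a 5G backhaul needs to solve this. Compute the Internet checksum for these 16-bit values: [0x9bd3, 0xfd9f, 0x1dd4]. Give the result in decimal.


Given words: [0x9bd3, 0xfd9f, 0x1dd4]
Step 1: Sum all words
Raw sum = 39891 + 64927 + 7636 = 112454
Step 2: Fold carry: (46918 + 1) = 46919
One's complement = ~46919 & 0xFFFF = 18616

18616


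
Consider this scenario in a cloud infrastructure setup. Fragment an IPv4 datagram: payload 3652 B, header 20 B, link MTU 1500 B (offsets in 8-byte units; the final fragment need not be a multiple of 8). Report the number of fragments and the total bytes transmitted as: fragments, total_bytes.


Max data per non-final fragment = floor((MTU - header)/8)*8 = floor((1500 - 20)/8)*8 = floor(1480/8)*8 = 1480 B
Final fragment needs no 8-byte alignment: it can carry up to MTU - header = 1480 B
Non-final fragments needed = ceil((payload - 1480) / 1480) = ceil(2172/1480) = ceil(1.4676) = 2
Number of fragments = 2 + 1 = 3
Fragment sizes (data): 2 * 1480 B + 692 B (last, 692 <= 1480 OK)
Total bytes sent = payload + n_frags * header = 3652 + 3*20 = 3652 + 60 = 3712 B

3, 3712


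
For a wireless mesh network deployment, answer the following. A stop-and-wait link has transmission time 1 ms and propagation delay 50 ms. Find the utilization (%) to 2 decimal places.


Given: Ttrans = 1 ms, Tprop = 50 ms
RTT = 2 * Tprop = 2 * 50 = 100 ms
U = Ttrans / (Ttrans + RTT)
U = 1 / (1 + 100)
U = 1 / 101 = 0.009901
U% = 0.99%

0.99


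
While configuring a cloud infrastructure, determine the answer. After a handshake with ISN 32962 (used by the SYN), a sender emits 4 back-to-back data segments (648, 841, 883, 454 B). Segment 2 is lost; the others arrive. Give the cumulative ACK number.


SYN uses sequence number 32962; first data byte = ISN + 1 = 32963.
Segment 1: SEQ = 32963, len = 648 B, covers [32963, 33610]
Segment 2: SEQ = 33611, len = 841 B, covers [33611, 34451] [LOST]
Segment 3: SEQ = 34452, len = 883 B, covers [34452, 35334]
Segment 4: SEQ = 35335, len = 454 B, covers [35335, 35788]
In-order data received: bytes [32963, 33610] (segments 1..1).
Segment 2 missing -> gap begins at byte 33611; later segments buffered out of order.
Cumulative ACK = next expected in-order byte = 32963 + 648 = 33611

33611


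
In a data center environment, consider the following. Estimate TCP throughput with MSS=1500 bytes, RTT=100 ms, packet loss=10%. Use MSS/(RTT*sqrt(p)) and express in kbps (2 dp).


Given: MSS = 1500 bytes, RTT = 100 ms, loss = 10%
RTT in seconds = 100 / 1000 = 0.1
Loss rate = 10% = 0.1
sqrt(loss) = sqrt(0.1) = 0.316227766017
Throughput (bytes/s) = 1500 / (0.1 * 0.316227766017) = 47434.1649
Throughput (kbps) = 47434.1649 * 8 / 1000 = 379.473319 -> 379.47 kbps (2 dp)

379.47


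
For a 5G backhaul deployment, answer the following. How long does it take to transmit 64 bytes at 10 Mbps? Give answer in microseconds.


Given: packet = 64 bytes, bandwidth = 10 Mbps
Packet in bits = 64 * 8 = 512 bits
Bandwidth = 10 * 10^6 = 10000000 bps
Time = 512 / 10000000 seconds
Time in us = 512 * 10^6 / 10000000 = 51.2

51.2


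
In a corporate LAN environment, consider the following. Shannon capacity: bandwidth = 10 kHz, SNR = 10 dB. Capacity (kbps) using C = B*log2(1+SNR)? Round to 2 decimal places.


Given: B = 10 kHz, SNR = 10 dB
SNR linear = 10^(10/10) = 10
1 + SNR = 11
log2(11) = 3.4594316186
C = 10 * 1000 * 3.4594316186 = 34594.3162 bps
C = 34.594316 kbps -> 34.59 kbps (2 dp)

34.59


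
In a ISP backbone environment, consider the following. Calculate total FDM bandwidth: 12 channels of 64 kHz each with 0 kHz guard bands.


Given: 12 channels, 64 kHz each, guard = 0 kHz
Channel bandwidth = 12 * 64 = 768 kHz
Guard bands = 11 gaps * 0 kHz = 0 kHz
Total = 768 + 0 = 768 kHz

768


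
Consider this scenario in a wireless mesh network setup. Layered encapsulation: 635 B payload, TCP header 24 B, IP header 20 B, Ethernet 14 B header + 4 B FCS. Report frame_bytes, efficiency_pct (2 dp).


TCP segment = 635 + 24 = 659 B
IP packet = 659 + 20 = 679 B
Ethernet frame = 679 + 14 + 4 = 697 B
Efficiency = app / frame = 635 / 697 = 0.911047 = 91.1047% -> 91.10% (2 dp)

697, 91.10


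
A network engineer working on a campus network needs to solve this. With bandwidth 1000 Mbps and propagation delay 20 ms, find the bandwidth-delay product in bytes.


Given: bandwidth = 1000 Mbps, delay = 20 ms
BDP in bits = 1000 * 10^6 * 20 / 1000
BDP in bits = 20000000
BDP in bytes = 20000000 / 8 = 2500000

2500000


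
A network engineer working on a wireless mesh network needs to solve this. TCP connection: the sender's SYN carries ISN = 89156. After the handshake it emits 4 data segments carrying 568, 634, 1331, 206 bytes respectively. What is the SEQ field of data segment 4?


The SYN occupies sequence number ISN = 89156, so the first data byte is ISN + 1 = 89157.
SEQ of data segment i = (ISN + 1) + sum of payload sizes of segments 1..i-1.
Segment 1: SEQ = 89157, payload = 568 bytes
Segment 2: SEQ = 89725, payload = 634 bytes
Segment 3: SEQ = 90359, payload = 1331 bytes
Segment 4: SEQ = 91690, payload = 206 bytes
SEQ of segment 4 = 89157 + 568 + 634 + 1331 = 91690

91690


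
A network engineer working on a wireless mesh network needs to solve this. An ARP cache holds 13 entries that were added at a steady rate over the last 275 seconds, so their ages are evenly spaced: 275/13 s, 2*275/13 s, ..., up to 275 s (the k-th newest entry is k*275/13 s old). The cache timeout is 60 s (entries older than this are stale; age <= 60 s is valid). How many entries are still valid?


Ages are k * 275/13 s for k = 1..13 (spacing = 21.1538 s).
Entry k is valid iff k * 275/13 <= 60 iff k <= 13 * 60 / 275 = 2.8364
n_valid = floor(2.8364) = 2
(n_stale = 13 - 2 = 11)

2


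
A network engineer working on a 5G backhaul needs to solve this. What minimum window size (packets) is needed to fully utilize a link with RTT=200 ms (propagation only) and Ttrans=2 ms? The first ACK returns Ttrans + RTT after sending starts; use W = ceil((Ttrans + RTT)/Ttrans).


Given: Ttrans = 2 ms, RTT = 200 ms (= 2 * Tprop, Tprop = 100 ms)
Time until first ACK returns = Ttrans + RTT = 2 + 200 = 202 ms
Need W * Ttrans >= Ttrans + RTT  ->  W >= (Ttrans + RTT) / Ttrans
(Ttrans + RTT) / Ttrans = 202 / 2 = 101
W_min = ceil(101) = 101

101


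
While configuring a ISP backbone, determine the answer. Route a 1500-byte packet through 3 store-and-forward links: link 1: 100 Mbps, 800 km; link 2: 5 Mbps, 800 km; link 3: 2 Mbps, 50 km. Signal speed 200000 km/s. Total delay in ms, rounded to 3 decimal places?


Packet = 1500 bytes = 12000 bits. Store-and-forward: sum (t_trans + t_prop) per link.
Link 1: t_trans = 12000/(100*10^6) s = 0.1200 ms; t_prop = 800/200000 s = 4.0000 ms; subtotal = 4.1200 ms
Link 2: t_trans = 12000/(5*10^6) s = 2.4000 ms; t_prop = 800/200000 s = 4.0000 ms; subtotal = 6.4000 ms
Link 3: t_trans = 12000/(2*10^6) s = 6.0000 ms; t_prop = 50/200000 s = 0.2500 ms; subtotal = 6.2500 ms
End-to-end = 4.1200 + 6.4000 + 6.2500 = 16.7700 ms -> 16.770 ms (3 dp)

16.770


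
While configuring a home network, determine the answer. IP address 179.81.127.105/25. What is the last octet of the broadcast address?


Given: IP = 179.81.127.105, prefix = /25
Host bits = 32 - 25 = 7
Network last octet = 105 AND mask = 0
Host part size = 2^7 - 1 = 127
Broadcast last octet = 0 OR 127 = 127

127


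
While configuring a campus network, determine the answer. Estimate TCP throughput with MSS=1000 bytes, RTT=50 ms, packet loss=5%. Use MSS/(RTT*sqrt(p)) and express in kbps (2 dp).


Given: MSS = 1000 bytes, RTT = 50 ms, loss = 5%
RTT in seconds = 50 / 1000 = 0.05
Loss rate = 5% = 0.05
sqrt(loss) = sqrt(0.05) = 0.223606797750
Throughput (bytes/s) = 1000 / (0.05 * 0.223606797750) = 89442.7191
Throughput (kbps) = 89442.7191 * 8 / 1000 = 715.541753 -> 715.54 kbps (2 dp)

715.54


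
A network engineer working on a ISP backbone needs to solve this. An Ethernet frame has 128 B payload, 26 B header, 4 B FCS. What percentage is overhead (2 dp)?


Given: payload = 128 B, header = 26 B, trailer = 4 B
Overhead bytes = header + trailer = 26 + 4 = 30
Total frame = payload + overhead = 128 + 30 = 158
Overhead % = 30 / 158 * 100 = 18.9873% -> 18.99% (2 dp)

18.99


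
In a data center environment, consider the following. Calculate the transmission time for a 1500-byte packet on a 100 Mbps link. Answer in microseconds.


Given: packet = 1500 bytes, bandwidth = 100 Mbps
Packet in bits = 1500 * 8 = 12000 bits
Bandwidth = 100 * 10^6 = 100000000 bps
Time = 12000 / 100000000 seconds
Time in us = 12000 * 10^6 / 100000000 = 120

120


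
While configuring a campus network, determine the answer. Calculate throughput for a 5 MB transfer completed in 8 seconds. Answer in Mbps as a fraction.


Given: file = 5 MB, time = 8 s
File in Mb = 5 * 8 = 40 Mb
Throughput = 40 / 8 Mbps
Throughput = 5 Mbps

5


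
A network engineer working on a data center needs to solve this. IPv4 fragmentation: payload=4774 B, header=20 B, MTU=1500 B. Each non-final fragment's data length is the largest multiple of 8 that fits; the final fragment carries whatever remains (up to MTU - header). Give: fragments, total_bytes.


Max data per non-final fragment = floor((MTU - header)/8)*8 = floor((1500 - 20)/8)*8 = floor(1480/8)*8 = 1480 B
Final fragment needs no 8-byte alignment: it can carry up to MTU - header = 1480 B
Non-final fragments needed = ceil((payload - 1480) / 1480) = ceil(3294/1480) = ceil(2.2257) = 3
Number of fragments = 3 + 1 = 4
Fragment sizes (data): 3 * 1480 B + 334 B (last, 334 <= 1480 OK)
Total bytes sent = payload + n_frags * header = 4774 + 4*20 = 4774 + 80 = 4854 B

4, 4854


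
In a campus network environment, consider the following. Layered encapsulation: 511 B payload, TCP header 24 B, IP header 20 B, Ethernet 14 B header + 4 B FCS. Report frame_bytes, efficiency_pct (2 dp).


TCP segment = 511 + 24 = 535 B
IP packet = 535 + 20 = 555 B
Ethernet frame = 555 + 14 + 4 = 573 B
Efficiency = app / frame = 511 / 573 = 0.891798 = 89.1798% -> 89.18% (2 dp)

573, 89.18


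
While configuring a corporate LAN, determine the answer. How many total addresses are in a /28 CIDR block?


Given: CIDR prefix /28
Host bits = 32 - 28 = 4
Total addresses = 2^4 = 16

16


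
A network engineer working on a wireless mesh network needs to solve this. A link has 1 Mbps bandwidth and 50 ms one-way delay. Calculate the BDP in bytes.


Given: bandwidth = 1 Mbps, delay = 50 ms
BDP in bits = 1 * 10^6 * 50 / 1000
BDP in bits = 50000
BDP in bytes = 50000 / 8 = 6250

6250


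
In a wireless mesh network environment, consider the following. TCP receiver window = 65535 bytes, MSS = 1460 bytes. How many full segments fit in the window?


Given: RWND = 65535 bytes, MSS = 1460 bytes
Full segments = floor(RWND / MSS)
Full segments = floor(65535 / 1460)
Full segments = floor(44.887) = 44

44


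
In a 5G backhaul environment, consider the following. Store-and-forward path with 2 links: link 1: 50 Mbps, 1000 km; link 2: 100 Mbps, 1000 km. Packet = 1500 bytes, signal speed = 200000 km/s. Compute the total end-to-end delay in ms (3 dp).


Packet = 1500 bytes = 12000 bits. Store-and-forward: sum (t_trans + t_prop) per link.
Link 1: t_trans = 12000/(50*10^6) s = 0.2400 ms; t_prop = 1000/200000 s = 5.0000 ms; subtotal = 5.2400 ms
Link 2: t_trans = 12000/(100*10^6) s = 0.1200 ms; t_prop = 1000/200000 s = 5.0000 ms; subtotal = 5.1200 ms
End-to-end = 5.2400 + 5.1200 = 10.3600 ms -> 10.360 ms (3 dp)

10.360


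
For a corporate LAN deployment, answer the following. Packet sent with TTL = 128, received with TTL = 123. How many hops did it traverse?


Given: initial TTL = 128, received TTL = 123
Hops = initial TTL - received TTL
Hops = 128 - 123 = 5

5


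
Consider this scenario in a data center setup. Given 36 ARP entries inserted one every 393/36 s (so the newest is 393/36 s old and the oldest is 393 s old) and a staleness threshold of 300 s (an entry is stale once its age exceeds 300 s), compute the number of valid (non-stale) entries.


Ages are k * 393/36 s for k = 1..36 (spacing = 10.9167 s).
Entry k is valid iff k * 393/36 <= 300 iff k <= 36 * 300 / 393 = 27.4809
n_valid = floor(27.4809) = 27
(n_stale = 36 - 27 = 9)

27


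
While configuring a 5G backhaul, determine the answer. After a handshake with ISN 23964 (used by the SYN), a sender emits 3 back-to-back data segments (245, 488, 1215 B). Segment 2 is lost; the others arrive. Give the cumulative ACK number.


SYN uses sequence number 23964; first data byte = ISN + 1 = 23965.
Segment 1: SEQ = 23965, len = 245 B, covers [23965, 24209]
Segment 2: SEQ = 24210, len = 488 B, covers [24210, 24697] [LOST]
Segment 3: SEQ = 24698, len = 1215 B, covers [24698, 25912]
In-order data received: bytes [23965, 24209] (segments 1..1).
Segment 2 missing -> gap begins at byte 24210; later segments buffered out of order.
Cumulative ACK = next expected in-order byte = 23965 + 245 = 24210

24210
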